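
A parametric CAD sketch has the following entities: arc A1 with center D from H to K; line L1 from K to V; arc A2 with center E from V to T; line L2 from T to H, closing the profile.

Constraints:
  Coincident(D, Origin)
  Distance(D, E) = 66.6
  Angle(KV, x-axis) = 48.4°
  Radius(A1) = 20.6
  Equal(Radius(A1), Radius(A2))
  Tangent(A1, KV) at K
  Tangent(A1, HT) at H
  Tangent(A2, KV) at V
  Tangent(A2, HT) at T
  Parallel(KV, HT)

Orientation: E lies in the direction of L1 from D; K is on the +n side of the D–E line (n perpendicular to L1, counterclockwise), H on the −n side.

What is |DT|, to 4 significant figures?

69.71

Tangency of A1 to both parallel lines with radius 20.6 puts K and H at D ± 20.6·n: K = (-15.40, 13.68), H = (15.40, -13.68). Equal radii place V and T the same way about E: V = E + 20.6·n = (28.81, 63.48), T = E − 20.6·n = (59.62, 36.13). Then |DT| = |T − D| = 69.71.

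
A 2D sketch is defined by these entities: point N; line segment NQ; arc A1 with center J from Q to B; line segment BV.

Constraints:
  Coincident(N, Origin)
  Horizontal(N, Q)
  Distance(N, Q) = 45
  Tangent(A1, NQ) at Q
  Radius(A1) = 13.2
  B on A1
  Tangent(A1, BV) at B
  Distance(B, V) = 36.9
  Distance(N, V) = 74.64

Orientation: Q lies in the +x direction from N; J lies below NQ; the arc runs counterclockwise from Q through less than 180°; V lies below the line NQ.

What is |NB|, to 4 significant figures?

39.65

Checks: |JB| = 13.20 ✓; ∠(JB, BV) = 90.00° ✓; |BV| = 36.90 ✓; |NV| = 74.64 ✓.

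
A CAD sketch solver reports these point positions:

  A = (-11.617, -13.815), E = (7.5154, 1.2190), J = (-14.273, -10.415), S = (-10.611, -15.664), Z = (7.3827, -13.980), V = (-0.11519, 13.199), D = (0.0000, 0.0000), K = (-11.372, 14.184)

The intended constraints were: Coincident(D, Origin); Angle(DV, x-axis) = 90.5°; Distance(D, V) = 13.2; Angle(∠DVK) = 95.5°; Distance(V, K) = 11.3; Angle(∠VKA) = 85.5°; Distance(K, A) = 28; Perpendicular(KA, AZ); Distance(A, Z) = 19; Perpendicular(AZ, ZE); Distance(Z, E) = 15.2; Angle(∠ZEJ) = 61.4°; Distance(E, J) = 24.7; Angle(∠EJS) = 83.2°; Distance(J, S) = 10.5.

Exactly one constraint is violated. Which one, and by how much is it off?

Distance(J, S) = 10.5 — off by 4.10.

D = (0.00, 0.00) ✓; DV at 90.50° ✓; |DV| = 13.20 ✓; ∠DVK = 95.50° ✓; |VK| = 11.30 ✓; ∠VKA = 85.50° ✓; |KA| = 28.00 ✓; ∠(KA, AZ) = 90.00° ✓; |AZ| = 19.00 ✓; ∠(AZ, ZE) = 90.00° ✓; |ZE| = 15.20 ✓; ∠ZEJ = 61.40° ✓; |EJ| = 24.70 ✓; ∠EJS = 83.20° ✓; |JS| = 6.400 ✗.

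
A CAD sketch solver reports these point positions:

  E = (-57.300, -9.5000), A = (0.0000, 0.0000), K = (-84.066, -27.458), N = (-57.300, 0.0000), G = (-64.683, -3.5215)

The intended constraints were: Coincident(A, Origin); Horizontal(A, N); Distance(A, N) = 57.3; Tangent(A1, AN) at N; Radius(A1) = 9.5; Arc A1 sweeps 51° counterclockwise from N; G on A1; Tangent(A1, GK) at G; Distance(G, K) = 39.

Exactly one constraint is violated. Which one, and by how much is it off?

Distance(G, K) = 39 — off by 8.20.

A = (0.00, 0.00) ✓; A.y = 0.00, N.y = 0.00 ✓; |AN| = 57.30 ✓; ∠(EN, NA) = 90.00° ✓; |EN| = 9.500 ✓; bearing(E→G) − bearing(E→N) = 51.00° ✓; |EG| = 9.500 ✓; ∠(EG, GK) = 90.00° ✓; |GK| = 30.80 ✗.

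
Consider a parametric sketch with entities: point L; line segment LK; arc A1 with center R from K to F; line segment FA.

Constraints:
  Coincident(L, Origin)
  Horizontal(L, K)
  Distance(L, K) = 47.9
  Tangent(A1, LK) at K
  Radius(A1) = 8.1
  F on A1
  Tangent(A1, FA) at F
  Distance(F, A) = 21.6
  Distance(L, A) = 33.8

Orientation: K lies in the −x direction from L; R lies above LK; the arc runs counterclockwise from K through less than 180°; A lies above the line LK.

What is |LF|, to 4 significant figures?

41.83

Checks: ∠(RK, KL) = 90.00° ✓; |RK| = 8.100 ✓; |RF| = 8.100 ✓; ∠(RF, FA) = 90.00° ✓; |FA| = 21.60 ✓; |LA| = 33.80 ✓.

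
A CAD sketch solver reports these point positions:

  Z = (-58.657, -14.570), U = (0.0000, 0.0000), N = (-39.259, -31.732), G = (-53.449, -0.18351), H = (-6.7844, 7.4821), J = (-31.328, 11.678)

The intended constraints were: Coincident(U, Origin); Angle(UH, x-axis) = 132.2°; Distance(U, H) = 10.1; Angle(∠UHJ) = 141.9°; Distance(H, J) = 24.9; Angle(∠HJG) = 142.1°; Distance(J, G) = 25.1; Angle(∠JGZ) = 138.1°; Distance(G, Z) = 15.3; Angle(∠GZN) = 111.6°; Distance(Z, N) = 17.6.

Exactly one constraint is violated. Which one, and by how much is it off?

Distance(Z, N) = 17.6 — off by 8.30.

U = (0.00, 0.00) ✓; UH at 132.2° ✓; |UH| = 10.10 ✓; ∠UHJ = 141.9° ✓; |HJ| = 24.90 ✓; ∠HJG = 142.1° ✓; |JG| = 25.10 ✓; ∠JGZ = 138.1° ✓; |GZ| = 15.30 ✓; ∠GZN = 111.6° ✓; |ZN| = 25.90 ✗.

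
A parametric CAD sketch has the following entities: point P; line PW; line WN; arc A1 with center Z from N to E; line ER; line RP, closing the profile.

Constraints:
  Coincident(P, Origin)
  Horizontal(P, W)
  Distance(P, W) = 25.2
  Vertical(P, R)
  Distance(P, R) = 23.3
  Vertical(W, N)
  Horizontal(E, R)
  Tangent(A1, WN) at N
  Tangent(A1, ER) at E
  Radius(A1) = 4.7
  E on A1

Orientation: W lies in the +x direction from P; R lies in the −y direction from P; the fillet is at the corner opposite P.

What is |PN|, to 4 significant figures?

31.32

P is at the origin; PW is horizontal with |PW| = 25.2 and W on the +x side, so W = (25.20, 0.000). P and R share the same x with |PR| = 23.3 and R on the −y side, so R = (0.000, -23.30). The virtual corner opposite P is at (25.20, -23.30). A1 meets WN tangentially, so ZN is at right angles to WN and since A1 is tangent to ER there, ZE ⟂ ER, with radius 4.7, so the center Z sits 4.7 in from both sides at Z = (20.50, -18.60). That places the tangent points at N = (25.20, -18.60) on WN and E = (20.50, -23.30) on ER. Then |PN| = |N − P| = 31.32.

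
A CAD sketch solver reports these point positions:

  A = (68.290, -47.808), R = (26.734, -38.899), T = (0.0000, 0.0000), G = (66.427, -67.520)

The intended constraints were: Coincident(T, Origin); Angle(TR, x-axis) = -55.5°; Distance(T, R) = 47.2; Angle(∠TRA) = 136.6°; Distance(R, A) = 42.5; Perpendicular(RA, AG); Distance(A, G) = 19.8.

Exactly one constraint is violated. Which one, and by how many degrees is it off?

Perpendicular(RA, AG) — off by 6.70°.

T = (0.00, 0.00) ✓; TR at -55.50° ✓; |TR| = 47.20 ✓; ∠TRA = 136.6° ✓; |RA| = 42.50 ✓; ∠(RA, AG) = 83.30° ✗; |AG| = 19.80 ✓.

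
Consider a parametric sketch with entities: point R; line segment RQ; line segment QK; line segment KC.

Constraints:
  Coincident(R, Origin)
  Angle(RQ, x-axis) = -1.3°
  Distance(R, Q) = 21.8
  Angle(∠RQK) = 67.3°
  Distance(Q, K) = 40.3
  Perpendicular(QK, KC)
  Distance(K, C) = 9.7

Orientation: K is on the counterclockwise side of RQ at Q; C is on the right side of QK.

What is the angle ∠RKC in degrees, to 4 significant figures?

122.2°

R is at the origin; RQ runs at -1.3° with length 21.8, so Q = 21.8·(cos -1.3°, sin -1.3°) = (21.79, -0.4946). ∠RQK = 67.3°, so QK runs at -1.3° + (180° − 67.3°) = 111.4° from the x-axis; with |QK| = 40.3, K = Q + 40.3·(cos 111.4°, sin 111.4°) = (7.090, 37.03). The perpendicularity gives KC at right angles to QK; with |KC| = 9.7 on the right of QK, C = K + 9.7·(0.9311, 0.3649) = (16.12, 40.57). Then cos ∠RKC = KR·KC / (|KR||KC|), giving 122.2°.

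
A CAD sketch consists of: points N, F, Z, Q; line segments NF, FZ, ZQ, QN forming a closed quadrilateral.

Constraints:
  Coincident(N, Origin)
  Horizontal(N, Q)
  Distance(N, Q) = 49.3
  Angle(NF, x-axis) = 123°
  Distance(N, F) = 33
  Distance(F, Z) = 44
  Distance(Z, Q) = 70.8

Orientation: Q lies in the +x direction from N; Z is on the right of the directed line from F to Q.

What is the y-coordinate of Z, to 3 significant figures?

-16.3

N is at the origin; NQ is horizontal with |NQ| = 49.3 and Q in +x, so Q = (49.3, 0). NF runs at 123.0° with |NF| = 33.0, so F = (-18.0, 27.7). Z is determined by |FZ| = 44.0 and |ZQ| = 70.8 together: it lies at the intersection of circle(F, 44.0) and circle(Q, 70.8). With |FQ| = 72.7, the foot of the radical line on FQ is 15.2 from F and the perpendicular offset is √(44.0² − 15.2²) = 41.3. Taking the right-of-FQ solution: Z = (-19.6, -16.3).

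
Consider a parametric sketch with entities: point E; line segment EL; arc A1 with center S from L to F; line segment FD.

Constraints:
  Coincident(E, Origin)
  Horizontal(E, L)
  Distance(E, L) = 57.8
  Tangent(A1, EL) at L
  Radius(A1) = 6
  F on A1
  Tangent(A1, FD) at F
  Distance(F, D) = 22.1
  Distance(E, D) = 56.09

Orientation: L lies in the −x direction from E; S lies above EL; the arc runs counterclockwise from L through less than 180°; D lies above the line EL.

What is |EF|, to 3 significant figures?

52.1

Checks: |EL| = 57.80 ✓; |SF| = 6.000 ✓; ∠(SF, FD) = 90.00° ✓; |FD| = 22.10 ✓; |ED| = 56.09 ✓.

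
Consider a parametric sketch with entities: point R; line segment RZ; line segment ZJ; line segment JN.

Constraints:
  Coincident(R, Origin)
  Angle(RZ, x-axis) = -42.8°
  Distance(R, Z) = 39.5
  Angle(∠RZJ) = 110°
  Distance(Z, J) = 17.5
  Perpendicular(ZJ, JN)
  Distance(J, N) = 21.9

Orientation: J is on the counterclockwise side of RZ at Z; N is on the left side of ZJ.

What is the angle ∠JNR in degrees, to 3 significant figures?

116°

R is at the origin; RZ runs at -42.8° with length 39.5, so Z = 39.5·(cos -42.8°, sin -42.8°) = (29.0, -26.8). ∠RZJ = 110.0°, so ZJ runs at -42.8° + (180° − 110.0°) = 27.2° from the x-axis; with |ZJ| = 17.5, J = Z + 17.5·(cos 27.2°, sin 27.2°) = (44.5, -18.8). The perpendicularity gives JN at right angles to ZJ; with |JN| = 21.9 on the left of ZJ, N = J + 21.9·(-0.457, 0.889) = (34.5, 0.640). Then cos ∠JNR = NJ·NR / (|NJ||NR|), giving 116°.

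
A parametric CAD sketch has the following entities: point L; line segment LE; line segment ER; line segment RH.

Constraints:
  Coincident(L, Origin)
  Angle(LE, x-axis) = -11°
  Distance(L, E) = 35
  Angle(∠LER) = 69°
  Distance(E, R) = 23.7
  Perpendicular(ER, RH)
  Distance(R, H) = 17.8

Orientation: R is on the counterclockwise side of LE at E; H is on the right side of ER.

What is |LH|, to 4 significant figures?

51.69

∠LER = 69.0°, so ER runs at -11.0° + (180° − 69.0°) = 100.0° from the x-axis; with |ER| = 23.7, R = E + 23.7·(cos 100.0°, sin 100.0°) = (30.24, 16.66). The perpendicularity gives RH at right angles to ER; with |RH| = 17.8 on the right of ER, H = R + 17.8·(0.9848, 0.1736) = (47.77, 19.75). Then |LH| = |H − L| = 51.69.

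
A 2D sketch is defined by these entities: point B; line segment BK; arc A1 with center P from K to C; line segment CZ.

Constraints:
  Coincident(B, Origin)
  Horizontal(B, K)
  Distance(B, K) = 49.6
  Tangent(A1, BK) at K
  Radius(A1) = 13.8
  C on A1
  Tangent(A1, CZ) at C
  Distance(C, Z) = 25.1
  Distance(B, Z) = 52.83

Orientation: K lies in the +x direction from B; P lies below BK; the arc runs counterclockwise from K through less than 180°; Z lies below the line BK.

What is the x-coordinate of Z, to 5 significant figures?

35.766

Checks: B = (0.00, 0.00) ✓; |PC| = 13.80 ✓; ∠(PC, CZ) = 90.00° ✓; |CZ| = 25.10 ✓; |BZ| = 52.83 ✓.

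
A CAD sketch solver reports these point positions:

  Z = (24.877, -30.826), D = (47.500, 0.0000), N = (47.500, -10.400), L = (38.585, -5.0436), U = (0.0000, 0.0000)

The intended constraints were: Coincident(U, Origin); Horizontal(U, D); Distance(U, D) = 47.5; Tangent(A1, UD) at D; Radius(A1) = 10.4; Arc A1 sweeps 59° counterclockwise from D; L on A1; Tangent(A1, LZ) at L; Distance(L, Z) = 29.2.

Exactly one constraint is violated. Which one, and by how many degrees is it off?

Tangent(A1, LZ) at L — off by 3.00°.

U = (0.00, 0.00) ✓; U.y = 0.00, D.y = 0.00 ✓; |UD| = 47.50 ✓; ∠(ND, DU) = 90.00° ✓; |ND| = 10.40 ✓; bearing(N→L) − bearing(N→D) = 59.00° ✓; |NL| = 10.40 ✓; ∠(NL, LZ) = 87.00° ✗; |LZ| = 29.20 ✓.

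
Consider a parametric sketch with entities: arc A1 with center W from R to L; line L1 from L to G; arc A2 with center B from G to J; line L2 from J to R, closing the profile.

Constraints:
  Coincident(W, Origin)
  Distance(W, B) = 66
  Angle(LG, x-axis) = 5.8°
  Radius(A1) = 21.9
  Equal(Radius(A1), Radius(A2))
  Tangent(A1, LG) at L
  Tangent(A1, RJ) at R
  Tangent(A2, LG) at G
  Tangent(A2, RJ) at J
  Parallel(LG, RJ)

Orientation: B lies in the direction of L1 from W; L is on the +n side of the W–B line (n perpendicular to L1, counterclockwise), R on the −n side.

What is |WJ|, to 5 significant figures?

69.539

The slot axis is L1's direction at 5.8°, so u = (cos 5.8°, sin 5.8°) = (0.99488, 0.10106) and n = (−sin 5.8°, cos 5.8°) = (-0.10106, 0.99488). W is at the origin and B lies 66.0 along u from W, so B = 66.0·u = (65.662, 6.6697). Tangency of A1 to both parallel lines with radius 21.9 puts L and R at W ± 21.9·n: L = (-2.2131, 21.788), R = (2.2131, -21.788). Equal radii place G and J the same way about B: G = B + 21.9·n = (63.449, 28.458), J = B − 21.9·n = (67.875, -15.118). Then |WJ| = |J − W| = 69.539.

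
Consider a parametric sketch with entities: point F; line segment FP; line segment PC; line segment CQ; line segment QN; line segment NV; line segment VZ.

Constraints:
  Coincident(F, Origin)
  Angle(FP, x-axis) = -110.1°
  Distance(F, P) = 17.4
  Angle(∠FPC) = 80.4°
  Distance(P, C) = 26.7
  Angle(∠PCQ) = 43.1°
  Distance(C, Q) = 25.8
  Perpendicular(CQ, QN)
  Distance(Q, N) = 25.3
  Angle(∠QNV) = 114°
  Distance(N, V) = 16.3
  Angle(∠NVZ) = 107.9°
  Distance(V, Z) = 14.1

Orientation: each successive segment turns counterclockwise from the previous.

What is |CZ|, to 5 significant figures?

21.487

F is at the origin; FP runs at -110.1° with length 17.4, so P = (-5.9797, -16.340). ∠FPC = 80.4° gives PC at -10.500° from the x-axis; with |PC| = 26.7, C = (20.273, -21.206). ∠PCQ = 43.1° gives CQ at 126.40° from the x-axis; with |CQ| = 25.8, Q = (4.9630, -0.43967). CQ ⟂ QN, so QN runs at -143.60°; with |QN| = 25.3, N = (-15.401, -15.453). ∠QNV = 114.0° gives NV at -77.600° from the x-axis; with |NV| = 16.3, V = (-11.901, -31.373). ∠NVZ = 107.9° gives VZ at -5.5000° from the x-axis; with |VZ| = 14.1, Z = (2.1345, -32.724). Then |CZ| = |Z − C| = 21.487.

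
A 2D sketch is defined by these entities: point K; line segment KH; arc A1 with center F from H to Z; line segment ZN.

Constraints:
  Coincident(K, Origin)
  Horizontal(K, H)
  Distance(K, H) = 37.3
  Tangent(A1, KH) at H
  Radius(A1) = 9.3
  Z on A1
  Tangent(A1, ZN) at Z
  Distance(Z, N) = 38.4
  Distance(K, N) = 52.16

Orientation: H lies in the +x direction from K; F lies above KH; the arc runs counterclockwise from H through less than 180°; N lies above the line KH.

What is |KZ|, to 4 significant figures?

47.30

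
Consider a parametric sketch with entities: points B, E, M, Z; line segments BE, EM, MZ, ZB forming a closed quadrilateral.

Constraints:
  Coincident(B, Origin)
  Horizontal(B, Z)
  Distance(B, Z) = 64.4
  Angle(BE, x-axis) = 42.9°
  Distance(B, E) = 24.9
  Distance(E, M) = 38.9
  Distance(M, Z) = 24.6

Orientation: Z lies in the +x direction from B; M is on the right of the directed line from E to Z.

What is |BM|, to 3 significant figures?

45.2

B is at the origin; BZ is horizontal with |BZ| = 64.4 and Z in +x, so Z = (64.4, 0). BE runs at 42.9° with |BE| = 24.9, so E = (18.2, 16.9). M is determined by |EM| = 38.9 and |MZ| = 24.6 together: it lies at the intersection of circle(E, 38.9) and circle(Z, 24.6). With |EZ| = 49.2, the foot of the radical line on EZ is 33.8 from E and the perpendicular offset is √(38.9² − 33.8²) = 19.2. Taking the right-of-EZ solution: M = (43.4, -12.8).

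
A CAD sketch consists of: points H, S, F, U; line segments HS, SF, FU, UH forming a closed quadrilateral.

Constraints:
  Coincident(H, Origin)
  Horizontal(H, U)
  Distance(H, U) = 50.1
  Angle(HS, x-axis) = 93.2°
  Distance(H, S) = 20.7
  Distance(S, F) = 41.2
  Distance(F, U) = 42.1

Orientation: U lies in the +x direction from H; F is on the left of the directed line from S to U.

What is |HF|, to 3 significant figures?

53.1

Checks: |SF| = 41.20 ✓; |FU| = 42.10 ✓.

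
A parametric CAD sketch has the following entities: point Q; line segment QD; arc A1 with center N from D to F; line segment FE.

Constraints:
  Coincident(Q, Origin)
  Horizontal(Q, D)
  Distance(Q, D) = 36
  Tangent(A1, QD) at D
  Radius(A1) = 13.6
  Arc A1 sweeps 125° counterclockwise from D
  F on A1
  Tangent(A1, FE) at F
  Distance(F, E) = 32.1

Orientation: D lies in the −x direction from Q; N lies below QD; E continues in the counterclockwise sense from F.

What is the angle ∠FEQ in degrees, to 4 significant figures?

66.06°

Q is at the origin; Q and D share the same y with |QD| = 36.0 and D on the −x side, so D = (-36.00, 0.000). Since A1 is tangent to QD there, ND ⟂ QD, so N = D + (0, -13.6) = (-36.00, -13.60). On A1, D sits at bearing 90° from N; a 125° counterclockwise sweep puts F at bearing 215°, so F = N + 13.6·(cos 215°, sin 215°) = (-47.14, -21.40). Since A1 is tangent to FE there, NF ⟂ FE, so FE runs along (−sin 215°, cos 215°); with |FE| = 32.1, E = (-28.73, -47.70). Then cos ∠FEQ = EF·EQ / (|EF||EQ|), giving 66.06°.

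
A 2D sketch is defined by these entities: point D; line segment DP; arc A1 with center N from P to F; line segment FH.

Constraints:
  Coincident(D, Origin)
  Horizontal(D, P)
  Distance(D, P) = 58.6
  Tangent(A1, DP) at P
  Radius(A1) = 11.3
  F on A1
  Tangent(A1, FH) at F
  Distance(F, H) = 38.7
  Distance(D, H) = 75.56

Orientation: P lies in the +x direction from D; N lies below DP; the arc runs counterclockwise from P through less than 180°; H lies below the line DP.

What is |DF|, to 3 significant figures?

49.4

Checks: D.y = 0.00, P.y = 0.00 ✓; |NF| = 11.30 ✓; ∠(NF, FH) = 90.00° ✓; |FH| = 38.70 ✓; |DH| = 75.56 ✓.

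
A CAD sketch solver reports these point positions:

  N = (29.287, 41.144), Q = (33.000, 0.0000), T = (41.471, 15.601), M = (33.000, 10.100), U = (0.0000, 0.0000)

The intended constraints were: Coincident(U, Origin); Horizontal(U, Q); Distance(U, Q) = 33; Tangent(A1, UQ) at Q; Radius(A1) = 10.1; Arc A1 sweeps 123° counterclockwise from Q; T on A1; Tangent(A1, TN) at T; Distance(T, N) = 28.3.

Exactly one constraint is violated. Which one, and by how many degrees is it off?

Tangent(A1, TN) at T — off by 7.50°.

U = (0.00, 0.00) ✓; U.y = 0.00, Q.y = 0.00 ✓; |UQ| = 33.00 ✓; ∠(MQ, QU) = 90.00° ✓; |MQ| = 10.10 ✓; bearing(M→T) − bearing(M→Q) = 123.0° ✓; |MT| = 10.10 ✓; ∠(MT, TN) = 97.50° ✗; |TN| = 28.30 ✓.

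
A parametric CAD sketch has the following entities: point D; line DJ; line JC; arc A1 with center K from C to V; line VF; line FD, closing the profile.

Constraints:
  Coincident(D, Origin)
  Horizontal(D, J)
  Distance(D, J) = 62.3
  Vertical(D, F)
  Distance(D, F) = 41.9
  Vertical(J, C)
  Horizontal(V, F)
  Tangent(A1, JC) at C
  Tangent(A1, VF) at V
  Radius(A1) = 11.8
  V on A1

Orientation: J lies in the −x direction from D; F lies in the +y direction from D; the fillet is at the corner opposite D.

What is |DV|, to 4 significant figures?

65.62

D is at the origin; DJ is horizontal with |DJ| = 62.3 and J on the −x side, so J = (-62.30, 0.000). DF is vertical with |DF| = 41.9 and F on the +y side, so F = (0.000, 41.90). The virtual corner opposite D is at (-62.30, 41.90). The tangent condition forces KC to be normal to JC and A1 meets VF tangentially, so KV is at right angles to VF, with radius 11.8, so the center K sits 11.8 in from both sides at K = (-50.50, 30.10). That places the tangent points at C = (-62.30, 30.10) on JC and V = (-50.50, 41.90) on VF. Then |DV| = |V − D| = 65.62.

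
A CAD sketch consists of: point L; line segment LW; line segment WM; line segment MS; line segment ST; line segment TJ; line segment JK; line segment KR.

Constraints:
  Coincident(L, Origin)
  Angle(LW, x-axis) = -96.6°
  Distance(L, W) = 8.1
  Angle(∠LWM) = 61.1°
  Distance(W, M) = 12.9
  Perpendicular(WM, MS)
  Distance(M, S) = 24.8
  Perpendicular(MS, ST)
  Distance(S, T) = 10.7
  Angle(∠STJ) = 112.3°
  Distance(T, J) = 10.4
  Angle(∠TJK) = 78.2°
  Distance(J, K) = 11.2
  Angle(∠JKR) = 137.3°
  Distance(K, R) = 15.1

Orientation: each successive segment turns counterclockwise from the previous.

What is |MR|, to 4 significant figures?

23.07

L is at the origin; LW runs at -96.6° with length 8.1, so W = (-0.9310, -8.046). ∠LWM = 61.1° gives WM at 22.30° from the x-axis; with |WM| = 12.9, M = (11.00, -3.151). WM is perpendicular to MS, so MS runs at 112.3°; with |MS| = 24.8, S = (1.594, 19.79). MS ⟂ ST, so ST runs at -157.7°; with |ST| = 10.7, T = (-8.306, 15.73). ∠STJ = 112.3° gives TJ at -90.00° from the x-axis; with |TJ| = 10.4, J = (-8.306, 5.334). ∠TJK = 78.2° gives JK at 11.80° from the x-axis; with |JK| = 11.2, K = (2.657, 7.624). ∠JKR = 137.3° gives KR at 54.50° from the x-axis; with |KR| = 15.1, R = (11.43, 19.92). Then |MR| = |R − M| = 23.07.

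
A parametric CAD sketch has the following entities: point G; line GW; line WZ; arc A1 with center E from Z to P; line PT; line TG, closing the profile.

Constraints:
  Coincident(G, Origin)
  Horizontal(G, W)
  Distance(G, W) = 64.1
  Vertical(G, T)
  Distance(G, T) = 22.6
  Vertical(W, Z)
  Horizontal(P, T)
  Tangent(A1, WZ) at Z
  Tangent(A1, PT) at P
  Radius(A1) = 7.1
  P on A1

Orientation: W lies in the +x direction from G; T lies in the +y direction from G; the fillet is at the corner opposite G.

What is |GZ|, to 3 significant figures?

65.9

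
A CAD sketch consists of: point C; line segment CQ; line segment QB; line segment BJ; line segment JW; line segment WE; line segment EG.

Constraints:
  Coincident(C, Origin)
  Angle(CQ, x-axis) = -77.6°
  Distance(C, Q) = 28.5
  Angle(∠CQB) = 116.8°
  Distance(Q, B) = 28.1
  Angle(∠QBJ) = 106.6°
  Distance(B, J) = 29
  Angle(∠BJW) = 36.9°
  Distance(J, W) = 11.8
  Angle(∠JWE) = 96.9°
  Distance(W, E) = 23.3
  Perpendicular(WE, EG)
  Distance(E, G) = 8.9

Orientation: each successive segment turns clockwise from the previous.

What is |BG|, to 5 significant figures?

18.703

C is at the origin; CQ runs at -77.6° with length 28.5, so Q = (6.1200, -27.835). ∠CQB = 116.8° gives QB at -140.80° from the x-axis; with |QB| = 28.1, B = (-15.656, -45.595). ∠QBJ = 106.6° gives BJ at 145.80° from the x-axis; with |BJ| = 29.0, J = (-39.641, -29.295). ∠BJW = 36.9° gives JW at 2.7000° from the x-axis; with |JW| = 11.8, W = (-27.854, -28.739). ∠JWE = 96.9° gives WE at -80.400° from the x-axis; with |WE| = 23.3, E = (-23.969, -51.713). The perpendicularity gives EG at right angles to WE, so EG runs at -170.40°; with |EG| = 8.9, G = (-32.744, -53.197). Then |BG| = |G − B| = 18.703.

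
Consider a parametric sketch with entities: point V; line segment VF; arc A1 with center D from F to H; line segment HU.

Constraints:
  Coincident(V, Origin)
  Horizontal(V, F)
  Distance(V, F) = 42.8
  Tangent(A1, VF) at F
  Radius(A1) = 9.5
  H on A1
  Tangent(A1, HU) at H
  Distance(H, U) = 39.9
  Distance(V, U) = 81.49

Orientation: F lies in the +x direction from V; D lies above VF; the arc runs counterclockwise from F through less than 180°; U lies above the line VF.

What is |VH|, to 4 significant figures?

51.08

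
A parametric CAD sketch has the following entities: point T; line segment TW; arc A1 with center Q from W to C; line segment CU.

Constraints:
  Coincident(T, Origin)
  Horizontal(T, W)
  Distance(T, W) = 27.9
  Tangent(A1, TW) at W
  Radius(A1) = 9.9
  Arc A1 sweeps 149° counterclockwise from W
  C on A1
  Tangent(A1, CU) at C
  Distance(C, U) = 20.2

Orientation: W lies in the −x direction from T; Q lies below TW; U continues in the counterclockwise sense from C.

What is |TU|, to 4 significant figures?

32.78

T is at the origin; TW is horizontal with |TW| = 27.9 and W on the −x side, so W = (-27.90, 0.000). The tangent condition forces QW to be normal to TW, so Q = W + (0, -9.9) = (-27.90, -9.900). On A1, W sits at bearing 90° from Q; a 149° counterclockwise sweep puts C at bearing 239°, so C = Q + 9.9·(cos 239°, sin 239°) = (-33.00, -18.39). Tangency of A1 to CU means the radius QC is perpendicular to CU, so CU runs along (−sin 239°, cos 239°); with |CU| = 20.2, U = (-15.68, -28.79). Then |TU| = |U − T| = 32.78.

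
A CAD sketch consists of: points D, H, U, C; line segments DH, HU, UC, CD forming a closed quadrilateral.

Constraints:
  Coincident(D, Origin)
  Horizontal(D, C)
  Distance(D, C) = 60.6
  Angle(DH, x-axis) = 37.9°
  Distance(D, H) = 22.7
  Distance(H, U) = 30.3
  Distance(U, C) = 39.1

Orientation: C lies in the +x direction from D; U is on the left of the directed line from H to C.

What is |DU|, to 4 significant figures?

52.98

D is at the origin; D and C share the same y with |DC| = 60.6 and C in +x, so C = (60.6, 0). DH runs at 37.9° with |DH| = 22.7, so H = (17.91, 13.94). U is determined by |HU| = 30.3 and |UC| = 39.1 together: it lies at the intersection of circle(H, 30.3) and circle(C, 39.1). With |HC| = 44.91, the foot of the radical line on HC is 15.65 from H and the perpendicular offset is √(30.3² − 15.65²) = 25.94. Taking the left-of-HC solution: U = (40.85, 33.74).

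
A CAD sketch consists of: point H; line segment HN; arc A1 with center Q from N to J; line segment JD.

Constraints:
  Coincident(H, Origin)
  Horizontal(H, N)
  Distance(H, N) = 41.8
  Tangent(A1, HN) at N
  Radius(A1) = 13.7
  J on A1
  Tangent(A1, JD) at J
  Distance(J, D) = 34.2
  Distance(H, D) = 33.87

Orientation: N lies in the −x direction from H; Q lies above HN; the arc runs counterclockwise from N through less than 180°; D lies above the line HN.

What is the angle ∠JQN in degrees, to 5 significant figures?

52.245°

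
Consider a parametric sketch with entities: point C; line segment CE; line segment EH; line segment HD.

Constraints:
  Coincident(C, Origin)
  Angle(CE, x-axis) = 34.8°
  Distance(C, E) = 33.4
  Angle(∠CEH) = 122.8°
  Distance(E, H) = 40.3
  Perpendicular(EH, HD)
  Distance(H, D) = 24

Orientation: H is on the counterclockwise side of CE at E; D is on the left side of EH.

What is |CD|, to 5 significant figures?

58.535

C is at the origin; CE runs at 34.8° with length 33.4, so E = 33.4·(cos 34.8°, sin 34.8°) = (27.426, 19.062). ∠CEH = 122.8°, so EH runs at 34.8° + (180° − 122.8°) = 92.000° from the x-axis; with |EH| = 40.3, H = E + 40.3·(cos 92.000°, sin 92.000°) = (26.020, 59.337). EH is perpendicular to HD; with |HD| = 24.0 on the left of EH, D = H + 24.0·(-0.99939, -0.034899) = (2.0346, 58.500). Then |CD| = |D − C| = 58.535.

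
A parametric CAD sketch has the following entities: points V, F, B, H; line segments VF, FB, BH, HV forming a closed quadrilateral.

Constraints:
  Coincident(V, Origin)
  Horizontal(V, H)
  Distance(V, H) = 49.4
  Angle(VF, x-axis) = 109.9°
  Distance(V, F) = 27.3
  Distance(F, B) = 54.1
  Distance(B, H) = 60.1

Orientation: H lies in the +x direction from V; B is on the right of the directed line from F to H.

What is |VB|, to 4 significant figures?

28.38

Checks: |FB| = 54.10 ✓; |BH| = 60.10 ✓.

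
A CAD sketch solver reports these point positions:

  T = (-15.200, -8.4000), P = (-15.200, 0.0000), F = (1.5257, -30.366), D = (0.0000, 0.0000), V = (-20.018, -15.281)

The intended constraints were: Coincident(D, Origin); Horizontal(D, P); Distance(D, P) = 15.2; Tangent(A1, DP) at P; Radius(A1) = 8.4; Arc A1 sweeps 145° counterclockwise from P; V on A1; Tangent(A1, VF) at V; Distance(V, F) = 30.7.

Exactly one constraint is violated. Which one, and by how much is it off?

Distance(V, F) = 30.7 — off by 4.40.

D = (0.00, 0.00) ✓; D.y = 0.00, P.y = 0.00 ✓; |DP| = 15.20 ✓; ∠(TP, PD) = 90.00° ✓; |TP| = 8.400 ✓; bearing(T→V) − bearing(T→P) = 145.0° ✓; |TV| = 8.400 ✓; ∠(TV, VF) = 90.00° ✓; |VF| = 26.30 ✗.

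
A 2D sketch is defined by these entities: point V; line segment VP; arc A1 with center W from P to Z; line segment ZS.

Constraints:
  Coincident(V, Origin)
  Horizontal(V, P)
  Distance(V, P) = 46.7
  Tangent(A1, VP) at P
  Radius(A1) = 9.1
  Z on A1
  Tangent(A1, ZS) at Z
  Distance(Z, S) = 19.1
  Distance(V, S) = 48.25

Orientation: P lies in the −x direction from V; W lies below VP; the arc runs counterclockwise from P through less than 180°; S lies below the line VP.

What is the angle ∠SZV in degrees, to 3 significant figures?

59.2°

V is at the origin; V and P share the same y with |VP| = 46.7 and P on the −x side, so P = (-46.7, 0.00). The tangent condition forces WP to be normal to VP, so W = P + (0, -9.1) = (-46.7, -9.10). Since WZ ⟂ ZS (tangency), |WS| = √(9.1² + 19.1²) = 21.2 regardless of where Z sits on A1. So S lies on both circle(V, 48.25) and circle(W, 21.2); the below-VP intersection is S = (-38.8, -28.7). Z is the foot of the tangent from S: Z = (-52.9, -15.8).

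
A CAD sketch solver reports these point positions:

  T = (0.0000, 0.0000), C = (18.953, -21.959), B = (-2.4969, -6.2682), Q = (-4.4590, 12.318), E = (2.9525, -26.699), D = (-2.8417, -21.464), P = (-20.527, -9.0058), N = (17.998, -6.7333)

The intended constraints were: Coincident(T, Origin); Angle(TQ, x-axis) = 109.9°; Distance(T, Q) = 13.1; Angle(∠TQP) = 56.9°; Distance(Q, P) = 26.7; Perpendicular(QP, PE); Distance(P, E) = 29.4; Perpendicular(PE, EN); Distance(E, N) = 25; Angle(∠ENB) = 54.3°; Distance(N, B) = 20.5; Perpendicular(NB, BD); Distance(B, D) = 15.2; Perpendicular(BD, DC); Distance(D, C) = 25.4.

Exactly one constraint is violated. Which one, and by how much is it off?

Distance(D, C) = 25.4 — off by 3.60.

T = (0.00, 0.00) ✓; TQ at 109.9° ✓; |TQ| = 13.10 ✓; ∠TQP = 56.90° ✓; |QP| = 26.70 ✓; ∠(QP, PE) = 90.00° ✓; |PE| = 29.40 ✓; ∠(PE, EN) = 90.00° ✓; |EN| = 25.00 ✓; ∠ENB = 54.30° ✓; |NB| = 20.50 ✓; ∠(NB, BD) = 90.00° ✓; |BD| = 15.20 ✓; ∠(BD, DC) = 90.00° ✓; |DC| = 21.80 ✗.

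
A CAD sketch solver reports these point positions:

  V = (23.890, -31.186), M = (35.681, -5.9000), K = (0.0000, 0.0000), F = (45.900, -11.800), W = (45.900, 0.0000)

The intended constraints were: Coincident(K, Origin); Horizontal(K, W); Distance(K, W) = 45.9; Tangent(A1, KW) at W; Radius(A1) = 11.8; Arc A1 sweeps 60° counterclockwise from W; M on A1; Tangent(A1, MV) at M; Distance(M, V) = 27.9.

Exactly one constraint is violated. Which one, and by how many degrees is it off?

Tangent(A1, MV) at M — off by 5.00°.

K = (0.00, 0.00) ✓; K.y = 0.00, W.y = 0.00 ✓; |KW| = 45.90 ✓; ∠(FW, WK) = 90.00° ✓; |FW| = 11.80 ✓; bearing(F→M) − bearing(F→W) = 60.00° ✓; |FM| = 11.80 ✓; ∠(FM, MV) = 85.00° ✗; |MV| = 27.90 ✓.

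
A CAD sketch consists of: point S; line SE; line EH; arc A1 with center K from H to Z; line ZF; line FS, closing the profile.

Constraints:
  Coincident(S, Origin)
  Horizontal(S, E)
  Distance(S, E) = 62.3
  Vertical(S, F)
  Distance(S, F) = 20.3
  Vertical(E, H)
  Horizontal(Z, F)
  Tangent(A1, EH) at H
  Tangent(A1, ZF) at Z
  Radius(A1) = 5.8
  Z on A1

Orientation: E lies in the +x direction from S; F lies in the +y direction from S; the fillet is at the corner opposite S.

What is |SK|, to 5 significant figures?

58.331

S is at the origin; SE is horizontal with |SE| = 62.3 and E on the +x side, so E = (62.300, 0.0000). SF is vertical with |SF| = 20.3 and F on the +y side, so F = (0.0000, 20.300). The virtual corner opposite S is at (62.300, 20.300). A1 meets EH tangentially, so KH is at right angles to EH and tangency of A1 to ZF means the radius KZ is perpendicular to ZF, with radius 5.8, so the center K sits 5.8 in from both sides at K = (56.500, 14.500). Then |SK| = |K − S| = 58.331.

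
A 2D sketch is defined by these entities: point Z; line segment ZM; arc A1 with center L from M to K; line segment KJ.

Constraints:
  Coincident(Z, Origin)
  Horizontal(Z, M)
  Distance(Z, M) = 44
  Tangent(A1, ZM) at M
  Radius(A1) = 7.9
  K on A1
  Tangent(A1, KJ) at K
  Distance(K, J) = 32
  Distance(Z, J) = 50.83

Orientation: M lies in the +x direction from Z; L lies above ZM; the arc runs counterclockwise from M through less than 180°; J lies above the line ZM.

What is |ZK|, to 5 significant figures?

52.036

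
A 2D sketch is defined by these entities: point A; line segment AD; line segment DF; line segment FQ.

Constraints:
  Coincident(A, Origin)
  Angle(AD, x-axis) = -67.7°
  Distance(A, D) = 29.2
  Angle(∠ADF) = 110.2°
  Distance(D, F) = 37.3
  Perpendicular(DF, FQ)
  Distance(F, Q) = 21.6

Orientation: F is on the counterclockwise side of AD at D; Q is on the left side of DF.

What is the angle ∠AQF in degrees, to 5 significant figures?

96.983°

∠ADF = 110.2°, so DF runs at -67.7° + (180° − 110.2°) = 2.1000° from the x-axis; with |DF| = 37.3, F = D + 37.3·(cos 2.1000°, sin 2.1000°) = (48.355, -25.649). DF is perpendicular to FQ; with |FQ| = 21.6 on the left of DF, Q = F + 21.6·(-0.036644, 0.99933) = (47.564, -4.0638). Then cos ∠AQF = QA·QF / (|QA||QF|), giving 96.983°.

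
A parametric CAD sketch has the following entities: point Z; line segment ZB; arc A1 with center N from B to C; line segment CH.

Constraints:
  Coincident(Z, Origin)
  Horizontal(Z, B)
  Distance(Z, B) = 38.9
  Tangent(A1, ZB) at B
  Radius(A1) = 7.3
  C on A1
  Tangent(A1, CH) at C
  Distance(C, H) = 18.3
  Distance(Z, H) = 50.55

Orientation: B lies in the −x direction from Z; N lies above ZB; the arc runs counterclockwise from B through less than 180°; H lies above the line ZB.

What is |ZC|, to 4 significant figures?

34.74

Checks: Z = (0.00, 0.00) ✓; Z.y = 0.00, B.y = 0.00 ✓; |NC| = 7.300 ✓; ∠(NC, CH) = 90.00° ✓; |CH| = 18.30 ✓; |ZH| = 50.55 ✓.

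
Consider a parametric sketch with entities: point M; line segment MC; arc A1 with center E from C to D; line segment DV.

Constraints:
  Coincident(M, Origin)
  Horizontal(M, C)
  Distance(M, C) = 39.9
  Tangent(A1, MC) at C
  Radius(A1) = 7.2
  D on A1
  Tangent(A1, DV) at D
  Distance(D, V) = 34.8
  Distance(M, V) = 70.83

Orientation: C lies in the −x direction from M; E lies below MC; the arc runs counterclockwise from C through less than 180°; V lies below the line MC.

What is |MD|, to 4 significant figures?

46.60

M is at the origin; M and C share the same y with |MC| = 39.9 and C on the −x side, so C = (-39.90, 0.000). Tangency of A1 to MC means the radius EC is perpendicular to MC, so E = C + (0, -7.2) = (-39.90, -7.200). Since ED ⟂ DV (tangency), |EV| = √(7.2² + 34.8²) = 35.54 regardless of where D sits on A1. So V lies on both circle(M, 70.83) and circle(E, 35.54); the below-MC intersection is V = (-61.21, -35.64). D is the foot of the tangent from V: D = (-46.42, -4.139).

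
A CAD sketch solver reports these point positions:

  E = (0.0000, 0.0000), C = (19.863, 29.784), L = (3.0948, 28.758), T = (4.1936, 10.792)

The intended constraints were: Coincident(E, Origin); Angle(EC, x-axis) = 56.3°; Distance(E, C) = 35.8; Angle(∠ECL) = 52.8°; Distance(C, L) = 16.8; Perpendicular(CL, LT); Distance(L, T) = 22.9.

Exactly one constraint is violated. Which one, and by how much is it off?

Distance(L, T) = 22.9 — off by 4.90.

E = (0.00, 0.00) ✓; EC at 56.30° ✓; |EC| = 35.80 ✓; ∠ECL = 52.80° ✓; |CL| = 16.80 ✓; ∠(CL, LT) = 90.00° ✓; |LT| = 18.00 ✗.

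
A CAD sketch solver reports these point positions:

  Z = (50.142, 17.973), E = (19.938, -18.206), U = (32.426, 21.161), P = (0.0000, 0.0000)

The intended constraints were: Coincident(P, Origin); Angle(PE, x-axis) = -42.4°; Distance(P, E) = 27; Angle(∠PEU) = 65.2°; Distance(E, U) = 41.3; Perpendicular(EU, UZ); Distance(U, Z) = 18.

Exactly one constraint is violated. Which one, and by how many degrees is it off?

Perpendicular(EU, UZ) — off by 7.40°.

P = (0.00, 0.00) ✓; PE at -42.40° ✓; |PE| = 27.00 ✓; ∠PEU = 65.20° ✓; |EU| = 41.30 ✓; ∠(EU, UZ) = 82.60° ✗; |UZ| = 18.00 ✓.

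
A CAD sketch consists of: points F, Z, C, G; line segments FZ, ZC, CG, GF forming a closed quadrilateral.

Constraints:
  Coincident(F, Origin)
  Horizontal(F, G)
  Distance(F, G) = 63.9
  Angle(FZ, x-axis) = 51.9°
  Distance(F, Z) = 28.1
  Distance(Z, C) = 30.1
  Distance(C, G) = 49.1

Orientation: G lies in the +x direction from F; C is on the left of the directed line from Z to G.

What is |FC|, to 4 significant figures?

58.02

F is at the origin; FG is horizontal with |FG| = 63.9 and G in +x, so G = (63.9, 0). FZ runs at 51.9° with |FZ| = 28.1, so Z = (17.34, 22.11). C is determined by |ZC| = 30.1 and |CG| = 49.1 together: it lies at the intersection of circle(Z, 30.1) and circle(G, 49.1). With |ZG| = 51.55, the foot of the radical line on ZG is 11.18 from Z and the perpendicular offset is √(30.1² − 11.18²) = 27.95. Taking the left-of-ZG solution: C = (39.42, 42.56).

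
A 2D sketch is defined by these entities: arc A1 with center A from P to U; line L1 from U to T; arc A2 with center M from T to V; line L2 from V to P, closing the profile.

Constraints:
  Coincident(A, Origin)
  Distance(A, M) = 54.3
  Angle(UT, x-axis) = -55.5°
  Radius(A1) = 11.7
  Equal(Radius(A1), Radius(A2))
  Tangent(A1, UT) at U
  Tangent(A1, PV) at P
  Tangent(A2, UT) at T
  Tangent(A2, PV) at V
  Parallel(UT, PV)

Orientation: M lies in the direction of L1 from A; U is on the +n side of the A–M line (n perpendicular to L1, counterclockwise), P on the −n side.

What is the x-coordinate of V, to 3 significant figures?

21.1

The slot axis is L1's direction at -55.5°, so u = (cos -55.5°, sin -55.5°) = (0.566, -0.824) and n = (−sin -55.5°, cos -55.5°) = (0.824, 0.566). A is at the origin and M lies 54.3 along u from A, so M = 54.3·u = (30.8, -44.8). Tangency of A1 to both parallel lines with radius 11.7 puts U and P at A ± 11.7·n: U = (9.64, 6.63), P = (-9.64, -6.63). Equal radii place T and V the same way about M: T = M + 11.7·n = (40.4, -38.1), V = M − 11.7·n = (21.1, -51.4). So V.x = 21.1.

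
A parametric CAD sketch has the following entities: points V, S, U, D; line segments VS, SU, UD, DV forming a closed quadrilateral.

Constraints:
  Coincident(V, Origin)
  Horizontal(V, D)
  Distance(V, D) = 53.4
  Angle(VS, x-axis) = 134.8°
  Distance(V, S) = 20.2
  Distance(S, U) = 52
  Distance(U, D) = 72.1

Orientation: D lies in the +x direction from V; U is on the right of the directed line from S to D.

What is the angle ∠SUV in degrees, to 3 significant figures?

19.1°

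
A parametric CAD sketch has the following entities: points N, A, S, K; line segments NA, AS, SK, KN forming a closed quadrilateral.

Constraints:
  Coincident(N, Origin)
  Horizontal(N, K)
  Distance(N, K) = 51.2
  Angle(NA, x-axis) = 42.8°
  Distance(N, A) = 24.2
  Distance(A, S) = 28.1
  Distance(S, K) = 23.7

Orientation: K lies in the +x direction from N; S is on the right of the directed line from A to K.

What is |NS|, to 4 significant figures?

30.74

Checks: |AS| = 28.10 ✓; |SK| = 23.70 ✓.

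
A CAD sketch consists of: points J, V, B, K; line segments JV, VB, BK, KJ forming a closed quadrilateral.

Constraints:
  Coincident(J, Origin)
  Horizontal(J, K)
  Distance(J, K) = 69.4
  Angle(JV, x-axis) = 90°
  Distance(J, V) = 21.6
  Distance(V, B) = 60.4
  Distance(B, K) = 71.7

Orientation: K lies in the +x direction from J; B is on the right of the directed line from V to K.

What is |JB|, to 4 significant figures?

39.15

Checks: |VB| = 60.40 ✓; |BK| = 71.70 ✓.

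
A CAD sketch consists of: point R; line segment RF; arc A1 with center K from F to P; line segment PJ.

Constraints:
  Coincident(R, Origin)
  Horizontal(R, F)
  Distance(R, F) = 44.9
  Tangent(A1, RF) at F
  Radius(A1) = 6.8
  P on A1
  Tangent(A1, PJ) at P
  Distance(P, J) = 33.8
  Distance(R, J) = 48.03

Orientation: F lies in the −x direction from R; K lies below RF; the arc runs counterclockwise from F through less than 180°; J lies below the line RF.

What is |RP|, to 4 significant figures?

51.47

Checks: |KP| = 6.800 ✓; ∠(KP, PJ) = 90.00° ✓; |PJ| = 33.80 ✓; |RJ| = 48.03 ✓.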